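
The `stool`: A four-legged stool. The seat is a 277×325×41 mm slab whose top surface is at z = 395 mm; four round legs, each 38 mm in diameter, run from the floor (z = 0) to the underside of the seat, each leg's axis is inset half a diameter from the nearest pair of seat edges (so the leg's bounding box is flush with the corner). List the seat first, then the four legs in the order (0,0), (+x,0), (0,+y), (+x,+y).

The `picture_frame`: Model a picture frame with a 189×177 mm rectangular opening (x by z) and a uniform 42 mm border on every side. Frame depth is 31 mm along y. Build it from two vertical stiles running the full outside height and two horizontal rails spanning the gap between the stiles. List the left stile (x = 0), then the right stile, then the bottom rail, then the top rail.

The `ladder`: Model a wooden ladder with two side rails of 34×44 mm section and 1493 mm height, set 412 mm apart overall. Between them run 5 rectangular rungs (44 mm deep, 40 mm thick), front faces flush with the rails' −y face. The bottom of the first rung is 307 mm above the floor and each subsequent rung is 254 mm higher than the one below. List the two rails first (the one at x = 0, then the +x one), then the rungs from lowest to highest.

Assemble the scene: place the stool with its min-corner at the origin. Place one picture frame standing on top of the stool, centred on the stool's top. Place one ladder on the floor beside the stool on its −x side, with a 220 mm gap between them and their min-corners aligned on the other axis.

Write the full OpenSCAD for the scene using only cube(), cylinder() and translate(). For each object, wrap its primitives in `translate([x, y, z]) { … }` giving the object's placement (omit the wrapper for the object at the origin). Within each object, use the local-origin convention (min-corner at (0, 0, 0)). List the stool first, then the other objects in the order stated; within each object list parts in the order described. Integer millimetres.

translate([0, 0, 354]) cube([277, 325, 41]);
translate([19, 19, 0]) cylinder(h = 354, r = 19);
translate([258, 19, 0]) cylinder(h = 354, r = 19);
translate([19, 306, 0]) cylinder(h = 354, r = 19);
translate([258, 306, 0]) cylinder(h = 354, r = 19);
translate([2, 147, 395]) {
  cube([42, 31, 261]);
  translate([231, 0, 0]) cube([42, 31, 261]);
  translate([42, 0, 0]) cube([189, 31, 42]);
  translate([42, 0, 219]) cube([189, 31, 42]);
}
translate([-632, 0, 0]) {
  cube([34, 44, 1493]);
  translate([378, 0, 0]) cube([34, 44, 1493]);
  translate([34, 0, 307]) cube([344, 44, 40]);
  translate([34, 0, 561]) cube([344, 44, 40]);
  translate([34, 0, 815]) cube([344, 44, 40]);
  translate([34, 0, 1069]) cube([344, 44, 40]);
  translate([34, 0, 1323]) cube([344, 44, 40]);
}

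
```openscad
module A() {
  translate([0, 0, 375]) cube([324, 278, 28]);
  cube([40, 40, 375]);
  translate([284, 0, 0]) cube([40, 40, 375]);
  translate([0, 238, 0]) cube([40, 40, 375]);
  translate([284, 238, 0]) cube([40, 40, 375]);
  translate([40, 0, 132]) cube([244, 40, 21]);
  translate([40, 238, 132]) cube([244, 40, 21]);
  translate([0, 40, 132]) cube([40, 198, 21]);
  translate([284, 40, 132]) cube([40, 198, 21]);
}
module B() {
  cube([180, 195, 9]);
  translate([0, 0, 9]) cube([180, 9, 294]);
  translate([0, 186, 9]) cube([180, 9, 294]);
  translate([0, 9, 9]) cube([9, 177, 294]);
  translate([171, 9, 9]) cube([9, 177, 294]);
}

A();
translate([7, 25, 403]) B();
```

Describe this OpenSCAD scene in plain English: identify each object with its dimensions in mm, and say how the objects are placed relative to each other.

A is a simple wooden stool: a rectangular seat 324 mm (x) by 278 mm (y), 28 mm thick, top face at z = 403 mm, on four square legs, each 40×40 mm in cross-section. The legs rest on z = 0, each flush with a corner of the seat. Four stretchers, 40 mm wide and 21 mm tall, connect adjacent legs with their undersides at z = 132 mm, each running between the inner faces of the legs it joins and aligned with the legs' outer faces on the other axis.

B is an open-topped rectangular box: outside dimensions 180×195×303 mm, with a uniform wall and base thickness of 9 mm. The base is a full 180×195 slab on the floor; four walls sit on top of the base. The front and back walls (the −y and +y sides) span the full width; the two side walls fit between them.

The open box is on top of the stool.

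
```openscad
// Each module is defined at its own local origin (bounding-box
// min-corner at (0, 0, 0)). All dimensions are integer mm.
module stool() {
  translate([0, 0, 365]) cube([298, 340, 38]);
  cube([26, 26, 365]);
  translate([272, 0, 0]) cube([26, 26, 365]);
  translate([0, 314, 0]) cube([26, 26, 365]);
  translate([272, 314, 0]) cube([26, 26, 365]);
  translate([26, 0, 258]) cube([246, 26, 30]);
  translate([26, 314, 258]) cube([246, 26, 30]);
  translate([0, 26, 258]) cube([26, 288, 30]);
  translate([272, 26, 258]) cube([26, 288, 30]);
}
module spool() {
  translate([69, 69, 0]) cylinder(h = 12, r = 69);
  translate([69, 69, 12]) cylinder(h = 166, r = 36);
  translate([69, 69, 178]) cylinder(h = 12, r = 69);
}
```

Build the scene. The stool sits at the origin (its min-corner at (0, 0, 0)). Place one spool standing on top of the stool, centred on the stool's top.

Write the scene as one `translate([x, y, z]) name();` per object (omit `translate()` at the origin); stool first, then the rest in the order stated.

stool();
translate([80, 101, 403]) spool();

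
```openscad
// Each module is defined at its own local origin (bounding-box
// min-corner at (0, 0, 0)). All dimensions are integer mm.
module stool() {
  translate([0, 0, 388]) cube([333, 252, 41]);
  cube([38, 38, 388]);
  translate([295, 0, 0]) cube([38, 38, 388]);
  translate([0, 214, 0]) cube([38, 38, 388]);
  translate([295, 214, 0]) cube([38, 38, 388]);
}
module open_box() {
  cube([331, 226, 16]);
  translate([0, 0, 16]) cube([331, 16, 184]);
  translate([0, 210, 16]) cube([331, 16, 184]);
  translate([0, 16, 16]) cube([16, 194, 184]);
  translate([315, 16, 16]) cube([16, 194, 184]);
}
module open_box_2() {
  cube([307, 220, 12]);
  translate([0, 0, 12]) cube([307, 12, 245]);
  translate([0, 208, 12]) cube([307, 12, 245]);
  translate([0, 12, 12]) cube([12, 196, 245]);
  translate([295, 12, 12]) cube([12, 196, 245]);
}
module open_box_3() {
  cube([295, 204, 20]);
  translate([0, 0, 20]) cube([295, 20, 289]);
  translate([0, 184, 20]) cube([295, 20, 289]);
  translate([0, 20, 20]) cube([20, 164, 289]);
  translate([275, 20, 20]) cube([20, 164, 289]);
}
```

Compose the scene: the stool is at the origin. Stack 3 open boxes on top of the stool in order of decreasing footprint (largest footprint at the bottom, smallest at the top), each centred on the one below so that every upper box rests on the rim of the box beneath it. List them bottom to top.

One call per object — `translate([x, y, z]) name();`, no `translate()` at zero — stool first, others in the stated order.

stool();
translate([1, 13, 429]) open_box();
translate([13, 16, 629]) open_box_2();
translate([19, 24, 886]) open_box_3();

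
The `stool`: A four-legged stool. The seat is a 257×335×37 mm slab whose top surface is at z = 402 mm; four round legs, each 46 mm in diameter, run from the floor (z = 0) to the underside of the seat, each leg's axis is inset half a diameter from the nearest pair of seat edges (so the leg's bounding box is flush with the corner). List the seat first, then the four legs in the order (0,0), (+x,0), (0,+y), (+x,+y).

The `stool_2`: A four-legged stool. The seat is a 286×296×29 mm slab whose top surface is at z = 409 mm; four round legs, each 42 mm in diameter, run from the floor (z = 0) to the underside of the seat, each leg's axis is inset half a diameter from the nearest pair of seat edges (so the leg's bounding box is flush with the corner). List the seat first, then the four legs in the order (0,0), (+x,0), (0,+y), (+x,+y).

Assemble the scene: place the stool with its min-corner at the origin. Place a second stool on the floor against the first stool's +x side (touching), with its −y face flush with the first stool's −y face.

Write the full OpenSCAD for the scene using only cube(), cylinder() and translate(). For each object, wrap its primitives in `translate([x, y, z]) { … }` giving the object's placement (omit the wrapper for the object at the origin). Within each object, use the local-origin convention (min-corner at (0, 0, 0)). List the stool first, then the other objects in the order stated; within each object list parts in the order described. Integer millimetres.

translate([0, 0, 365]) cube([257, 335, 37]);
translate([23, 23, 0]) cylinder(h = 365, r = 23);
translate([234, 23, 0]) cylinder(h = 365, r = 23);
translate([23, 312, 0]) cylinder(h = 365, r = 23);
translate([234, 312, 0]) cylinder(h = 365, r = 23);
translate([257, 0, 0]) {
  translate([0, 0, 380]) cube([286, 296, 29]);
  translate([21, 21, 0]) cylinder(h = 380, r = 21);
  translate([265, 21, 0]) cylinder(h = 380, r = 21);
  translate([21, 275, 0]) cylinder(h = 380, r = 21);
  translate([265, 275, 0]) cylinder(h = 380, r = 21);
}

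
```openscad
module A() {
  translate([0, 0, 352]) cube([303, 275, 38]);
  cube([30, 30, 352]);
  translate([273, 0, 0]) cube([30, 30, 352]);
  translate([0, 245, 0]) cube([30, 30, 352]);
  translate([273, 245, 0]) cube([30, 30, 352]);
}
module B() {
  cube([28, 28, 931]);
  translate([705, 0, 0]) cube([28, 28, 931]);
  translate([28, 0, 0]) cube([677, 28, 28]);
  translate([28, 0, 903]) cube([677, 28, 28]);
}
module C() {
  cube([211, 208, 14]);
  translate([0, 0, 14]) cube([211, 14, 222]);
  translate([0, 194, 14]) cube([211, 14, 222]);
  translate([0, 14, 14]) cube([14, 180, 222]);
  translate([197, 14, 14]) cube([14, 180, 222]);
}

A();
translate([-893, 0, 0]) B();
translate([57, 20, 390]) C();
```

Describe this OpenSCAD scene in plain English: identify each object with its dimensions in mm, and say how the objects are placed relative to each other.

A is a four-legged stool. The seat is a 303×275×38 mm slab whose top surface is at z = 390 mm; four square legs, each 30×30 mm in cross-section, run from the floor (z = 0) to the underside of the seat, each flush with a corner of the seat.

B is a rectangular picture frame lying in the x–z plane (depth along y). The opening is 677 mm wide (x) by 875 mm tall (z), surrounded by a border 28 mm wide on all four sides. The frame is 28 mm deep and is made of two full-height vertical stiles with two horizontal rails fitted between them.

C is an open-topped rectangular box: outside dimensions 211×208×236 mm, with a uniform wall and base thickness of 14 mm. The base is a full 211×208 slab on the floor; four walls sit on top of the base. The front and back walls (the −y and +y sides) span the full width; the two side walls fit between them.

The picture frame is on the floor beside the stool on its −x side. The open box is on top of the stool.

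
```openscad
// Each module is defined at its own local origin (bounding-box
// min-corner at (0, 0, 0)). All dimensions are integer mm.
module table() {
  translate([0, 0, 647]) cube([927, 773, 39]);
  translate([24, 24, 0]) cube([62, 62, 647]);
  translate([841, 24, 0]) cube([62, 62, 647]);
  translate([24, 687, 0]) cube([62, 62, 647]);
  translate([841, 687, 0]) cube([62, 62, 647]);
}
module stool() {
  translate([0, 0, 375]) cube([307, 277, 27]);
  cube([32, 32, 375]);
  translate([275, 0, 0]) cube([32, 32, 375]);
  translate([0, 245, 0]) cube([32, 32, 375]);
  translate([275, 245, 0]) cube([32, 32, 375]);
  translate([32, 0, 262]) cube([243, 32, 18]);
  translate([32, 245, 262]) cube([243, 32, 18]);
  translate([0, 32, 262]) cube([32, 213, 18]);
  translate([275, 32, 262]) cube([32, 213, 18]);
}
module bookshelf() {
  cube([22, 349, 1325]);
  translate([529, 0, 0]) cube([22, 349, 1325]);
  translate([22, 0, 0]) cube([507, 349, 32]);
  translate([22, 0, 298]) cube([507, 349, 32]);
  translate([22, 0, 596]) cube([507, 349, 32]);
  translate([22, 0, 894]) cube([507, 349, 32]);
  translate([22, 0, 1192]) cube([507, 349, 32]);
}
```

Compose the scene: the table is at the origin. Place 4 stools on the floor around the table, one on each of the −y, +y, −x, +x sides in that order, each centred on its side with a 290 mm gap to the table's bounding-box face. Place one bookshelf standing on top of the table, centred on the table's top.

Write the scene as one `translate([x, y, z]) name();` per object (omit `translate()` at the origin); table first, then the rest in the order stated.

table();
translate([310, -567, 0]) stool();
translate([310, 1063, 0]) stool();
translate([-597, 248, 0]) stool();
translate([1217, 248, 0]) stool();
translate([188, 212, 686]) bookshelf();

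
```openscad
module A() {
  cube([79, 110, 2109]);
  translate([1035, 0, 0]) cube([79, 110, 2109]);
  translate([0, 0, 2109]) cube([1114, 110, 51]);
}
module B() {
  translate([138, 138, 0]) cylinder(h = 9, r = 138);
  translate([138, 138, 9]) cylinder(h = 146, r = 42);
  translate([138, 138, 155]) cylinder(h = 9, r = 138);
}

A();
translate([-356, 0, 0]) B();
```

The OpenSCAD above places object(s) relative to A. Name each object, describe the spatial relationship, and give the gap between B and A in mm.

The spool's nearest face is 80 mm from the door frame's −x face.

A is a door frame. B is a spool. The spool is on the floor beside the door frame on its −x side. The gap between the spool and the door frame is 80 mm.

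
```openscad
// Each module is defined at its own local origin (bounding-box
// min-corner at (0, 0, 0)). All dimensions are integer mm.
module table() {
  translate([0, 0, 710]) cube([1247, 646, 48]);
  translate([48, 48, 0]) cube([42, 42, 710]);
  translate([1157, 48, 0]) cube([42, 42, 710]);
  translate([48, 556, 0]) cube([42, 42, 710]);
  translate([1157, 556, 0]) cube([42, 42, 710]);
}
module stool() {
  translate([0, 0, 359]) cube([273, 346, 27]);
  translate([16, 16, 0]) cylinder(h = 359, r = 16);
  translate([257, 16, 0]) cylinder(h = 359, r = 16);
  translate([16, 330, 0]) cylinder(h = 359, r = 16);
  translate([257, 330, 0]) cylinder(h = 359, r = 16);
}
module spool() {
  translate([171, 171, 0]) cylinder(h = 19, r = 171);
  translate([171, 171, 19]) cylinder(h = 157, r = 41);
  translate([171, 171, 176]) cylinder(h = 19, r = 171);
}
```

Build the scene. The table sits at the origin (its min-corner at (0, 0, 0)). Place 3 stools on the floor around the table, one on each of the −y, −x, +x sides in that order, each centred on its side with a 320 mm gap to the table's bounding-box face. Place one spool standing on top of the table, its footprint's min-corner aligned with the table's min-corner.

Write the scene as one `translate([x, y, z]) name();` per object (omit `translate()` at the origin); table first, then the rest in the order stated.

table();
translate([487, -666, 0]) stool();
translate([-593, 150, 0]) stool();
translate([1567, 150, 0]) stool();
translate([0, 0, 758]) spool();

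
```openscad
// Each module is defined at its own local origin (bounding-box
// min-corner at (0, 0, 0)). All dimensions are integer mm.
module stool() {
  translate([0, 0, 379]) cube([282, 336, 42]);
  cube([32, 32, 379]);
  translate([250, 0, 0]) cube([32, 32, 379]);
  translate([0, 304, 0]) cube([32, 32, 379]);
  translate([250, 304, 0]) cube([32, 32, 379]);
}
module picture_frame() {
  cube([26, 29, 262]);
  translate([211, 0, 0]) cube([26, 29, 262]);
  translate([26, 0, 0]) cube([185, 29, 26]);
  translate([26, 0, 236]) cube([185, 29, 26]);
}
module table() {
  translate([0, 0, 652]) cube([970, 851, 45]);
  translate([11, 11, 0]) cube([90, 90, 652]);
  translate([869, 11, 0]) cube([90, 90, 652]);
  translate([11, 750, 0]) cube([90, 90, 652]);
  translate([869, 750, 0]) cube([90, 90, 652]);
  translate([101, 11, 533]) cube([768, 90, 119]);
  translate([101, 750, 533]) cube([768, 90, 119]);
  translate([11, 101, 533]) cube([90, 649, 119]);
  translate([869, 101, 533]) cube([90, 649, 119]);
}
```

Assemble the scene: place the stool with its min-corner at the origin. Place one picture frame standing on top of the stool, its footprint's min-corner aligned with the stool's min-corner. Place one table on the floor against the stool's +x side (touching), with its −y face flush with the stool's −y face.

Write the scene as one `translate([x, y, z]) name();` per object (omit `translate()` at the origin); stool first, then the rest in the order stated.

stool();
translate([0, 0, 421]) picture_frame();
translate([282, 0, 0]) table();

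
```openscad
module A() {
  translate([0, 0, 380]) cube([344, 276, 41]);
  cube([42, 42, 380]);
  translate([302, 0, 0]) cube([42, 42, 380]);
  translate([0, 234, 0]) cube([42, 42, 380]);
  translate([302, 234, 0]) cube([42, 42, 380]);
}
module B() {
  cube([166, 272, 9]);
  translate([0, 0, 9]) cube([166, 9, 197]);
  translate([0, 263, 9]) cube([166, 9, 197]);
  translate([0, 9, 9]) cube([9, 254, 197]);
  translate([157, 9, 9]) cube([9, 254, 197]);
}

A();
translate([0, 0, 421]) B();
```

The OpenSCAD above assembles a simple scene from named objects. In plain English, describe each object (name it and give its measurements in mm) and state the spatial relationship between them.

A is a simple wooden stool: a rectangular seat 344 mm (x) by 276 mm (y), 41 mm thick, top face at z = 421 mm, on four square legs, each 42×42 mm in cross-section. The legs rest on z = 0, each flush with a corner of the seat.

B is an open-topped rectangular box: outside dimensions 166×272×206 mm, with a uniform wall and base thickness of 9 mm. The base is a full 166×272 slab on the floor; four walls sit on top of the base. The front and back walls (the −y and +y sides) span the full width; the two side walls fit between them.

The open box is on top of the stool.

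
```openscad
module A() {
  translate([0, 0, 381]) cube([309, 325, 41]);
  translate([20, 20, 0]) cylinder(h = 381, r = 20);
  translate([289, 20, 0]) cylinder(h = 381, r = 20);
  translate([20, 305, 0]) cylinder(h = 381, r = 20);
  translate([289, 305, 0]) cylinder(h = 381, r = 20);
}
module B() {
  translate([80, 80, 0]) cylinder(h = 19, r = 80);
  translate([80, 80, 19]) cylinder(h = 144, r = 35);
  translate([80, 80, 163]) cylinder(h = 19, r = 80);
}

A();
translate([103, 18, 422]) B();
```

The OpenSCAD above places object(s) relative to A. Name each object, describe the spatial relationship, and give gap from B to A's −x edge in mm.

The spool's min-x is at 103; the stool's min-x is 0; gap = 103 mm.

A is a stool. B is a spool. The spool is on top of the stool. The gap from the spool to the stool's −x edge is 103 mm.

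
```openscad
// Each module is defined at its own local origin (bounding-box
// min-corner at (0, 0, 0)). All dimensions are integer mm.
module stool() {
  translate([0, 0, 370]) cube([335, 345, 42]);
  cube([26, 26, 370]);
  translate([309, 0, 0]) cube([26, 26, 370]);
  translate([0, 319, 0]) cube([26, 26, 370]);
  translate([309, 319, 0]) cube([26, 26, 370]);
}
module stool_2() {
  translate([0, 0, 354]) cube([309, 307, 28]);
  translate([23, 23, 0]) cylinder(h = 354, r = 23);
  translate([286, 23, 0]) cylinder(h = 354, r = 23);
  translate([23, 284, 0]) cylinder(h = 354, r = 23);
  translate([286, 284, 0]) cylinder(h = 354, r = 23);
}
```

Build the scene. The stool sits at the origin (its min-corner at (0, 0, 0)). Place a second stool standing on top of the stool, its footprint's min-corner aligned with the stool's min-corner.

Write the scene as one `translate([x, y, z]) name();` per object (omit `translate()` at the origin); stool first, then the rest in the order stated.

stool();
translate([0, 0, 412]) stool_2();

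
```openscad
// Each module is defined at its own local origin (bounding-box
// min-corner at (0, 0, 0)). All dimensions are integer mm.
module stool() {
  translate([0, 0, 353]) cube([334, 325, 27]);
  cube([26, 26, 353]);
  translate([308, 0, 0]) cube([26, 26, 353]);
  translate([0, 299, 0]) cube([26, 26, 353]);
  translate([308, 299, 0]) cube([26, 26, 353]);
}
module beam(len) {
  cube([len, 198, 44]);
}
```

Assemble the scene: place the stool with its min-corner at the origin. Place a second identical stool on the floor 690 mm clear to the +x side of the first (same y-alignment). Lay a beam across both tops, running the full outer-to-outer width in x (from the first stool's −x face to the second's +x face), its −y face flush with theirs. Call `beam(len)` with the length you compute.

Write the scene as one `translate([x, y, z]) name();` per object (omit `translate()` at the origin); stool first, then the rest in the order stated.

stool();
translate([1024, 0, 0]) stool();
translate([0, 0, 380]) beam(1358);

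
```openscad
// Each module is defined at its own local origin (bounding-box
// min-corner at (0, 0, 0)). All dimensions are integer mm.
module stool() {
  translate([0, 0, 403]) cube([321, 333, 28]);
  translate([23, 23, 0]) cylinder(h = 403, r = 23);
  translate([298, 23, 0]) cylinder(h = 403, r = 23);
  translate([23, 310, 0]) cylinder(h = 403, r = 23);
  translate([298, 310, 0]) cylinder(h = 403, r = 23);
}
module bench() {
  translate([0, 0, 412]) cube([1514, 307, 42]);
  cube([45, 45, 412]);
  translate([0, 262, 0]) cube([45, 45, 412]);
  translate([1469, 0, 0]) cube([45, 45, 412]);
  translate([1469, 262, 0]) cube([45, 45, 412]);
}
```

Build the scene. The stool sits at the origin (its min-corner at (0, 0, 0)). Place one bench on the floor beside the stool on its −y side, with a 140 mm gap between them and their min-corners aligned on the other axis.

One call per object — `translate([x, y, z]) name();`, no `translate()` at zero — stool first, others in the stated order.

stool();
translate([0, -447, 0]) bench();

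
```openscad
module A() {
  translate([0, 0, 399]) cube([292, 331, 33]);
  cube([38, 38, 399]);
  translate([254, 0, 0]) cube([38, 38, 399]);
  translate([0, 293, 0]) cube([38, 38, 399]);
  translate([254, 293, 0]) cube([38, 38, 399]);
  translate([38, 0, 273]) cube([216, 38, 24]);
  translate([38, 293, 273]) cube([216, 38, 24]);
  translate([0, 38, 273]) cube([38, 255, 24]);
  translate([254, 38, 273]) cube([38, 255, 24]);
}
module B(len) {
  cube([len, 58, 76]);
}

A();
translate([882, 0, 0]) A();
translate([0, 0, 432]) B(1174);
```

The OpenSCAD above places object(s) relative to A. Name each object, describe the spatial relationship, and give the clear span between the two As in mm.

Second stool starts at x = 882; first ends at x = 292; clear span = 882 − 292 = 590 mm.

A is a stool. B is a beam. A beam spans the tops of two stools. The clear span between the two stools is 590 mm.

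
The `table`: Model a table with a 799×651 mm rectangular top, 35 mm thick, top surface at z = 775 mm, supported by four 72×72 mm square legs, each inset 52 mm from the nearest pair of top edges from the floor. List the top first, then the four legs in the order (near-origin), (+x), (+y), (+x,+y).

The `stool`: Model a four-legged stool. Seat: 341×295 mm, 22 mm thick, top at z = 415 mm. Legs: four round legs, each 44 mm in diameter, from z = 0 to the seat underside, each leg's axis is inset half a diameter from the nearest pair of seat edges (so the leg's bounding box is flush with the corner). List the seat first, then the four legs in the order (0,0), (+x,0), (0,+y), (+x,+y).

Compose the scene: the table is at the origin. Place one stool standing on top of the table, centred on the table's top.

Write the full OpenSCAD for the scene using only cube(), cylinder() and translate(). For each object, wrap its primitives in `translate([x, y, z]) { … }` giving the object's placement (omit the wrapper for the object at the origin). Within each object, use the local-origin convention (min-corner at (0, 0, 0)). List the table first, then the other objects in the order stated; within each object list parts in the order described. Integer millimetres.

translate([0, 0, 740]) cube([799, 651, 35]);
translate([52, 52, 0]) cube([72, 72, 740]);
translate([675, 52, 0]) cube([72, 72, 740]);
translate([52, 527, 0]) cube([72, 72, 740]);
translate([675, 527, 0]) cube([72, 72, 740]);
translate([229, 178, 775]) {
  translate([0, 0, 393]) cube([341, 295, 22]);
  translate([22, 22, 0]) cylinder(h = 393, r = 22);
  translate([319, 22, 0]) cylinder(h = 393, r = 22);
  translate([22, 273, 0]) cylinder(h = 393, r = 22);
  translate([319, 273, 0]) cylinder(h = 393, r = 22);
}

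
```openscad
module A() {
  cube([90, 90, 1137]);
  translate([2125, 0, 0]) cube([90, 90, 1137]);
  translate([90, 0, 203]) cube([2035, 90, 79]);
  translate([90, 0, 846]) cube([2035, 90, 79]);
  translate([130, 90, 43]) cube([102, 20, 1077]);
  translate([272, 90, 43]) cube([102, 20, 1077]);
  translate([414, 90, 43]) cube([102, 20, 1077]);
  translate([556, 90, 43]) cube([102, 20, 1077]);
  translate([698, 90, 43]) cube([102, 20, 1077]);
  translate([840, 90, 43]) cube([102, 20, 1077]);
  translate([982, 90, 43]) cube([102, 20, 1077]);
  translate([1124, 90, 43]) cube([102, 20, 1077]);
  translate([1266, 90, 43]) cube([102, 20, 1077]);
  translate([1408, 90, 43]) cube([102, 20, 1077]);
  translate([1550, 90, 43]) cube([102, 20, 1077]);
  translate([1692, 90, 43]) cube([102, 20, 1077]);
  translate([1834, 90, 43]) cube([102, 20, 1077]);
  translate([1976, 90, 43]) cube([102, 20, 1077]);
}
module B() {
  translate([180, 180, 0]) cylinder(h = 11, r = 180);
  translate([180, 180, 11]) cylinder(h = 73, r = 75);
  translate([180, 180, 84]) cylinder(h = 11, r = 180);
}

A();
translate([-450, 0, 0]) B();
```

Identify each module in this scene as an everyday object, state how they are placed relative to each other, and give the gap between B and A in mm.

A is a fence section. B is a spool. The spool is on the floor beside the fence section on its −x side. The gap between the spool and the fence section is 90 mm.

The spool's nearest face is 90 mm from the fence section's −x face.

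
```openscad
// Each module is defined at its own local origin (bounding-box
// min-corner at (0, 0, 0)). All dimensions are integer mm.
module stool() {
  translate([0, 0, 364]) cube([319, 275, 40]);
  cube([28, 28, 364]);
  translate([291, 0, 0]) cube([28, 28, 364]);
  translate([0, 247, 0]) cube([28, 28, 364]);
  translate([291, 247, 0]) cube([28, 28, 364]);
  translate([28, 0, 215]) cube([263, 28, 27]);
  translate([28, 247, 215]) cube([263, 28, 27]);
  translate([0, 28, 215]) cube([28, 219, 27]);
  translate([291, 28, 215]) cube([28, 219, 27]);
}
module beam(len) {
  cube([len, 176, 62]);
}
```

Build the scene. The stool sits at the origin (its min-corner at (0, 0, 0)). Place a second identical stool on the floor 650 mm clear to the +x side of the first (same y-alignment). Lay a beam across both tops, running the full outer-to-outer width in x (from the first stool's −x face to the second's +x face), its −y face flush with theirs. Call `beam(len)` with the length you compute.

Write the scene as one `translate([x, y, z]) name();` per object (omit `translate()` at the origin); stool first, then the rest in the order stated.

stool();
translate([969, 0, 0]) stool();
translate([0, 0, 404]) beam(1288);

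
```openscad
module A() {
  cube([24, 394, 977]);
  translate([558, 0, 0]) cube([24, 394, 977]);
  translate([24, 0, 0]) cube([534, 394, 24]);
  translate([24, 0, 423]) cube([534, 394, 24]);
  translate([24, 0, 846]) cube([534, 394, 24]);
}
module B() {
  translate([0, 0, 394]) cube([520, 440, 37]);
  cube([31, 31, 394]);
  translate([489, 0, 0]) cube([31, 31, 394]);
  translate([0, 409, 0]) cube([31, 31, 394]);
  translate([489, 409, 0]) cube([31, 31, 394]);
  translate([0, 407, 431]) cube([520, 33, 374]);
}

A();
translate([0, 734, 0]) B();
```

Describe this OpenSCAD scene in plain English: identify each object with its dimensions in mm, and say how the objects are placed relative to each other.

A is an open bookshelf. Two side panels, each 24 mm thick, 394 mm deep and 977 mm tall, stand 582 mm apart (outside-to-outside). Between them sit 3 shelves, each 24 mm thick and 394 mm deep, spanning the full gap between the sides. The bottom shelf rests on the floor (its underside at z = 0) and the clear gap between one shelf's top and the next shelf's underside is 399 mm.

B is a chair. The seat is a 520×440×37 mm slab with its top at z = 431 mm, on four 31×31 mm corner legs (flush with the seat edges, standing on z = 0). A flat backrest 33 mm thick, 374 mm tall, spans the full seat width and rises from the seat top along its +y edge, rear face flush with the rear of the seat.

The chair is on the floor beside the bookshelf on its +y side.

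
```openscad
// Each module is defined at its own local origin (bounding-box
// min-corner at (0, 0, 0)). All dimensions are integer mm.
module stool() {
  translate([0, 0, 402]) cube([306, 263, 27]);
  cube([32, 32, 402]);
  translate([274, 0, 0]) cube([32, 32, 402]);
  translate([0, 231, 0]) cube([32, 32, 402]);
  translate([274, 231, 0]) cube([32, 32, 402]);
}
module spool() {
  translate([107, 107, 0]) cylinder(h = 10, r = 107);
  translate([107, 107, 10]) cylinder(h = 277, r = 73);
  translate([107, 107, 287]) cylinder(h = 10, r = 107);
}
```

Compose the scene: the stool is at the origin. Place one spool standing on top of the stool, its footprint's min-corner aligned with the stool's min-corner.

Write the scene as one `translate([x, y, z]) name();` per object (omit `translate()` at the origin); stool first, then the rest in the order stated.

stool();
translate([0, 0, 429]) spool();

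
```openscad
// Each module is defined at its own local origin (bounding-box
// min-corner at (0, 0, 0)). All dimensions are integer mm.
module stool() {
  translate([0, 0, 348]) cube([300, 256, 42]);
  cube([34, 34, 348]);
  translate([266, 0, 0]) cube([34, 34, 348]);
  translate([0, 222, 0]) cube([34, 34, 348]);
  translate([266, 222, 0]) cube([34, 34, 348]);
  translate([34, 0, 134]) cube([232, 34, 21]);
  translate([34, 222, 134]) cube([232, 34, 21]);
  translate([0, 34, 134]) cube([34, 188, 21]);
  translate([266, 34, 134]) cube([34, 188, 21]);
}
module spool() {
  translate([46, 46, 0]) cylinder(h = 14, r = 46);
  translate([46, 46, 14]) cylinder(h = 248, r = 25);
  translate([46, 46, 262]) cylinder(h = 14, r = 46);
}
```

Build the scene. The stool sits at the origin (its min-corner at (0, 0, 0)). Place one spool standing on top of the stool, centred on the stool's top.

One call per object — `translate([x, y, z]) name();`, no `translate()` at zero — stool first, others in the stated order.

stool();
translate([104, 82, 390]) spool();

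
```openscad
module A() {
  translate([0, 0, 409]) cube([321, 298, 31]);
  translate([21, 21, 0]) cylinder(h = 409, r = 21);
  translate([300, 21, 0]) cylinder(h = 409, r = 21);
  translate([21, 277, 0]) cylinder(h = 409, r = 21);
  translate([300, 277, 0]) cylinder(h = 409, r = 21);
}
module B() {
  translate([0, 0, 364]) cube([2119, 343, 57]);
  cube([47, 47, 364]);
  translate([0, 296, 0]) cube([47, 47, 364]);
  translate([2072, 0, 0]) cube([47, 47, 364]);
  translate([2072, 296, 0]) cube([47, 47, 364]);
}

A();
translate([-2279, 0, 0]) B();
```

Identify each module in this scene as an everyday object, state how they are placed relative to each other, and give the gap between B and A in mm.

The bench's nearest face is 160 mm from the stool's −x face.

A is a stool. B is a bench. The bench is on the floor beside the stool on its −x side. The gap between the bench and the stool is 160 mm.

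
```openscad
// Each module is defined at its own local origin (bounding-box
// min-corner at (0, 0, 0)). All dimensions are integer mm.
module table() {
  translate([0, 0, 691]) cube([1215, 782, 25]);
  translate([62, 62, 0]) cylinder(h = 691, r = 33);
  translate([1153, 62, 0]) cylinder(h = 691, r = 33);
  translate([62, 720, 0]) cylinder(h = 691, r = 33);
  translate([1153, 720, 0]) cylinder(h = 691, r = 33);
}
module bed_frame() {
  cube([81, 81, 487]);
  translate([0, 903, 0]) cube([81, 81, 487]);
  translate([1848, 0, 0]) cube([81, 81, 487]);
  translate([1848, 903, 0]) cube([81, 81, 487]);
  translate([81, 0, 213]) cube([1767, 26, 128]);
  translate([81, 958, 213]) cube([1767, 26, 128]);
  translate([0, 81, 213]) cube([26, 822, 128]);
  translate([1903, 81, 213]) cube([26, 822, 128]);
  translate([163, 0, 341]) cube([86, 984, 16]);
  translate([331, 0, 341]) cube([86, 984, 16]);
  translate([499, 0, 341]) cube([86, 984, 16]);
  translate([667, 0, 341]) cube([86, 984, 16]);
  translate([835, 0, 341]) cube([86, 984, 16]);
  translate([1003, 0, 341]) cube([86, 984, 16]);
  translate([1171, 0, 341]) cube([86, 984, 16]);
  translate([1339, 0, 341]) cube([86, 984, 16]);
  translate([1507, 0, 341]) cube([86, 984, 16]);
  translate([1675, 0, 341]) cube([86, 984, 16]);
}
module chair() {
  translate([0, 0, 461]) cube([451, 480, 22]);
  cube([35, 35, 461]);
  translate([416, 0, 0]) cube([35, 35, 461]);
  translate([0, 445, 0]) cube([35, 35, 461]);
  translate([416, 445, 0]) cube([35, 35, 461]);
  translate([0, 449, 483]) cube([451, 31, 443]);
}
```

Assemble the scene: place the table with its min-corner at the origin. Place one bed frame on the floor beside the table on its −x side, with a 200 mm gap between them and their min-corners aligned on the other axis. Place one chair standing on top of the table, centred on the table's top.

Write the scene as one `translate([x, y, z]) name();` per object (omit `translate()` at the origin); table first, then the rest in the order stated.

table();
translate([-2129, 0, 0]) bed_frame();
translate([382, 151, 716]) chair();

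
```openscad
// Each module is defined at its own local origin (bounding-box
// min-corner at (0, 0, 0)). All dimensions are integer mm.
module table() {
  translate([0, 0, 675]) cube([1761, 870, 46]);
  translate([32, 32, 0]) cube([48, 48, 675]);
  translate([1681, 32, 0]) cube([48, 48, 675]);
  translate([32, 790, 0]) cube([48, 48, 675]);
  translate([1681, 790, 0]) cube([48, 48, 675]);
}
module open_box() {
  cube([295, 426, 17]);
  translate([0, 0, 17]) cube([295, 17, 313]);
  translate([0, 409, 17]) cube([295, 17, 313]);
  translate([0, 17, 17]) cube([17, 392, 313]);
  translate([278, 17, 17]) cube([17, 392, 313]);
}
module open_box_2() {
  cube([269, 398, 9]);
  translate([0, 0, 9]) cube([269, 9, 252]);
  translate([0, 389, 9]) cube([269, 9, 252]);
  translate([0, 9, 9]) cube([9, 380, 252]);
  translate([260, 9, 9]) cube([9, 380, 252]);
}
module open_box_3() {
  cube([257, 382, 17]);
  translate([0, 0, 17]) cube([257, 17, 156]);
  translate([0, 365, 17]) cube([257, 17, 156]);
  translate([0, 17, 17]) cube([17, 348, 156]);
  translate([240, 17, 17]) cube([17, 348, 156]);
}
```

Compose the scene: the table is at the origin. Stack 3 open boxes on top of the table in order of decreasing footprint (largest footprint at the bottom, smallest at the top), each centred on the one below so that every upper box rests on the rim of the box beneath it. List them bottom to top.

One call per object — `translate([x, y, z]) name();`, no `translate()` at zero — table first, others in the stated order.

table();
translate([733, 222, 721]) open_box();
translate([746, 236, 1051]) open_box_2();
translate([752, 244, 1312]) open_box_3();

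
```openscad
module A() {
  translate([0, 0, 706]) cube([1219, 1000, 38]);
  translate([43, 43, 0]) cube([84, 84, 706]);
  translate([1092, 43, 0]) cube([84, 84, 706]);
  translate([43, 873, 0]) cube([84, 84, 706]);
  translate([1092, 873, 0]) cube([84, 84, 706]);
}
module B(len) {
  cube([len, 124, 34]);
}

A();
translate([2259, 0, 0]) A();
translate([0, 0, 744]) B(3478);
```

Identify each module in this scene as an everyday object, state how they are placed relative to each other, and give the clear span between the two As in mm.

Second table starts at x = 2259; first ends at x = 1219; clear span = 2259 − 1219 = 1040 mm.

A is a table. B is a beam. A beam spans the tops of two tables. The clear span between the two tables is 1040 mm.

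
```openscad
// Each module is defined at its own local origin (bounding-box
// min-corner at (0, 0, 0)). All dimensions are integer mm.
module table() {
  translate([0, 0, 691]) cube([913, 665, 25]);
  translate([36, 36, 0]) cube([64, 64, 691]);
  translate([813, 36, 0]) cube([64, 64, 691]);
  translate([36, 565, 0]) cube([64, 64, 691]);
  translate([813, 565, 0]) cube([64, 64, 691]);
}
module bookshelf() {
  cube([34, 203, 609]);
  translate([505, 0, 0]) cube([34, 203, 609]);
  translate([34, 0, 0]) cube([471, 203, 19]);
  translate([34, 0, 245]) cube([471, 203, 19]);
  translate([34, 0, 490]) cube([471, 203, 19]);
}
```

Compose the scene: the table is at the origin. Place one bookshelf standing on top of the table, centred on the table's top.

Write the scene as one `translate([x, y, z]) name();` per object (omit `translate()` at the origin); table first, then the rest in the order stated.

table();
translate([187, 231, 716]) bookshelf();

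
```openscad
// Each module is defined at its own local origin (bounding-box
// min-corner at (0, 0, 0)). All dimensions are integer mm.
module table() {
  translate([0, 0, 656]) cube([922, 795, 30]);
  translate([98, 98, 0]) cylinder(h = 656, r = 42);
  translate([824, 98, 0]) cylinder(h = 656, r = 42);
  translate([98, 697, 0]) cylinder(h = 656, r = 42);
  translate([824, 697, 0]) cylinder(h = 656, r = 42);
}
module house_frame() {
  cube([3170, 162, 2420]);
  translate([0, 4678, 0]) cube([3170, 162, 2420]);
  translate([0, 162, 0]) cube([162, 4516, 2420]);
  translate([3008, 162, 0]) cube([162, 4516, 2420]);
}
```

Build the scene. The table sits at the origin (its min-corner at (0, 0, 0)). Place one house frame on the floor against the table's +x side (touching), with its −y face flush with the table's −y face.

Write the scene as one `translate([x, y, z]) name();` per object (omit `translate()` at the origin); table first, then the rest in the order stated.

table();
translate([922, 0, 0]) house_frame();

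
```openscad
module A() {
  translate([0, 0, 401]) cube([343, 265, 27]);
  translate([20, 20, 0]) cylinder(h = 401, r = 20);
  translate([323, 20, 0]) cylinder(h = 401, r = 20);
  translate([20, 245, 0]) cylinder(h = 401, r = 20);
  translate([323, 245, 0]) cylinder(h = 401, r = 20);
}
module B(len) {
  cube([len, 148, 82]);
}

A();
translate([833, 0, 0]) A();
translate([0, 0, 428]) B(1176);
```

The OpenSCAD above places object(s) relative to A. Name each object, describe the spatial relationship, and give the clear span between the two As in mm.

Second stool starts at x = 833; first ends at x = 343; clear span = 833 − 343 = 490 mm.

A is a stool. B is a beam. A beam spans the tops of two stools. The clear span between the two stools is 490 mm.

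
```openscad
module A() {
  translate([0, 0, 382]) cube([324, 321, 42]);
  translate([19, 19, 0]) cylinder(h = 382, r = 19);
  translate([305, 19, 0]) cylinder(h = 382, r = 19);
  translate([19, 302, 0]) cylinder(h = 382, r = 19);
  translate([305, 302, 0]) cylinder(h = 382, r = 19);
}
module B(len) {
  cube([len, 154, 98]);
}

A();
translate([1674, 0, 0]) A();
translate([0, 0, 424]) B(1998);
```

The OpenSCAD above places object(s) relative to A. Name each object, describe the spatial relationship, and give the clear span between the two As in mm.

A is a stool. B is a beam. A beam spans the tops of two stools. The clear span between the two stools is 1350 mm.

Second stool starts at x = 1674; first ends at x = 324; clear span = 1674 − 324 = 1350 mm.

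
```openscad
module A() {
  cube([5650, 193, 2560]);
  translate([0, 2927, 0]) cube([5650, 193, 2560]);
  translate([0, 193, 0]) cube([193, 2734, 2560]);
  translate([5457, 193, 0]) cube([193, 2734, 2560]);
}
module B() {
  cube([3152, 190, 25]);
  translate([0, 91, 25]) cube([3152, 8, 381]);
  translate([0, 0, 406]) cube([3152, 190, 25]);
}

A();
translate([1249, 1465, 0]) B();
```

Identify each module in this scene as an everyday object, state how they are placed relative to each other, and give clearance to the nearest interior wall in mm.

A is a house frame. B is an I-beam. The I-beam sits inside the house frame, centred. The clearance to the nearest interior wall is 1056 mm.

Clearances: x = 1056, y = 1272; minimum 1056 mm.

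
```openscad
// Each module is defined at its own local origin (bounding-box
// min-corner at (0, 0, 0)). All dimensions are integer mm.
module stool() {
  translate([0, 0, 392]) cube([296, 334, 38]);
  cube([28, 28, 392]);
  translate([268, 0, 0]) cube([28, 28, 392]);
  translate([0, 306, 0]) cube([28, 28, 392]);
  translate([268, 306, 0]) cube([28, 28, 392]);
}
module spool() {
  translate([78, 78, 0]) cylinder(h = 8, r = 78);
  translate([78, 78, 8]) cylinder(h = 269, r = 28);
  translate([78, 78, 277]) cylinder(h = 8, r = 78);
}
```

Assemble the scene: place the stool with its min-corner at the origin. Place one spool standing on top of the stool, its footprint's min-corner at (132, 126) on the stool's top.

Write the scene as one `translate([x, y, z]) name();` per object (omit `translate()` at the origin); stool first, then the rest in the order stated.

stool();
translate([132, 126, 430]) spool();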